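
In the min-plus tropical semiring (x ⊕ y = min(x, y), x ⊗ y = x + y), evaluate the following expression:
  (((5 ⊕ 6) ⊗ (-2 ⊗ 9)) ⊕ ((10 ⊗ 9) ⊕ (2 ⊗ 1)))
(((5 ⊕ 6) ⊗ (-2 ⊗ 9)) ⊕ ((10 ⊗ 9) ⊕ (2 ⊗ 1))) = 3

Expand innermost to outermost. Recall ⊕ takes the minimum of its arguments and ⊗ takes their sum. Working out the expression (((5 ⊕ 6) ⊗ (-2 ⊗ 9)) ⊕ ((10 ⊗ 9) ⊕ (2 ⊗ 1))) gives 3.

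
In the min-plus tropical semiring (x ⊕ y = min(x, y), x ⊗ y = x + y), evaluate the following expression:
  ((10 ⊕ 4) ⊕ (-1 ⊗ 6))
((10 ⊕ 4) ⊕ (-1 ⊗ 6)) = 4

Expand innermost to outermost. Recall ⊕ takes the minimum of its arguments and ⊗ takes their sum. Working out the expression ((10 ⊕ 4) ⊕ (-1 ⊗ 6)) gives 4.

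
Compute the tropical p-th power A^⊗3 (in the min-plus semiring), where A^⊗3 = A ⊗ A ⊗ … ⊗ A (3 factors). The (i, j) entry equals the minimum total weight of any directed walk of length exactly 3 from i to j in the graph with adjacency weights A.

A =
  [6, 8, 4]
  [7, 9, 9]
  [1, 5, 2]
A^⊗3 =
  [7, 11, 8]
  [12, 16, 13]
  [5, 9, 6]

Each entry (A^⊗3)_ij equals the minimum over all length-3 walks i = v_0 → v_1 → … → v_3 = j of Σ_t A[v_t][v_{t+1}]. For example, for (i, j) = (0, 2) we minimise over 9 possible intermediate vertex sequences; the minimum is 8, attained along the walk 0 → 2 → 2 → 2.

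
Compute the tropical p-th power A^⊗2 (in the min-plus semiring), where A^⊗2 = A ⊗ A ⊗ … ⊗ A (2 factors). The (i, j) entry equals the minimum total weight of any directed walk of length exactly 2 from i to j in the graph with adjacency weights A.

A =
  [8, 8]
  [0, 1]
A^⊗2 =
  [8, 9]
  [1, 2]

Each entry (A^⊗2)_ij equals the minimum over all length-2 walks i = v_0 → v_1 → … → v_2 = j of Σ_t A[v_t][v_{t+1}]. For example, for (i, j) = (0, 1) we minimise over 2 possible intermediate vertex sequences; the minimum is 9, attained along the walk 0 → 1 → 1.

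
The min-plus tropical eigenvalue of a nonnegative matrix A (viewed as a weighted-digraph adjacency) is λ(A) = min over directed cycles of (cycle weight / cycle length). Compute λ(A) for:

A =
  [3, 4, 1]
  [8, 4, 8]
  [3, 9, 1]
λ(A) = 1

Enumerate directed cycles and compute their means (weight / length). Sample:
  cycle 0 → 0: weight = 3, length = 1, mean = 3/1 ≈ 3.000
  cycle 1 → 1: weight = 4, length = 1, mean = 4/1 ≈ 4.000
  cycle 2 → 2: weight = 1, length = 1, mean = 1/1 ≈ 1.000
  cycle 0 → 1 → 0: weight = 12, length = 2, mean = 12/2 ≈ 6.000
  cycle 0 → 2 → 0: weight = 4, length = 2, mean = 4/2 ≈ 2.000
  cycle 1 → 0 → 1: weight = 12, length = 2, mean = 12/2 ≈ 6.000
Minimum mean = 1.000, attained e.g. along the cycle 2 → 2 with weight 1 and length 1. So λ(A) = 1/1 = 1.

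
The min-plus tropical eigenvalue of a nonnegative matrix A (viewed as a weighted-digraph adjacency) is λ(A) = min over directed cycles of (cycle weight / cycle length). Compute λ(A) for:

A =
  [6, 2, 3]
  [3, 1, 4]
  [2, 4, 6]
λ(A) = 1

Enumerate directed cycles and compute their means (weight / length). Sample:
  cycle 0 → 0: weight = 6, length = 1, mean = 6/1 ≈ 6.000
  cycle 1 → 1: weight = 1, length = 1, mean = 1/1 ≈ 1.000
  cycle 2 → 2: weight = 6, length = 1, mean = 6/1 ≈ 6.000
  cycle 0 → 1 → 0: weight = 5, length = 2, mean = 5/2 ≈ 2.500
  cycle 0 → 2 → 0: weight = 5, length = 2, mean = 5/2 ≈ 2.500
  cycle 1 → 0 → 1: weight = 5, length = 2, mean = 5/2 ≈ 2.500
Minimum mean = 1.000, attained e.g. along the cycle 1 → 1 with weight 1 and length 1. So λ(A) = 1/1 = 1.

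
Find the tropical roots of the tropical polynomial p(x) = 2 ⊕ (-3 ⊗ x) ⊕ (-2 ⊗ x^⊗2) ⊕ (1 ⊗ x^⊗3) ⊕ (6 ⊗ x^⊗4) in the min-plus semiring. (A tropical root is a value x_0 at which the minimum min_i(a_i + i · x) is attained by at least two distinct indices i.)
Roots: {-5, -3, -1, 5}

Each tropical root is a break point of the lower envelope of the lines y = a_i + i · x (there are 5 lines, with slopes 0, 1, ..., 4). Only the lines that attain the minimum somewhere contribute to roots; other lines are dominated. Here the surviving (envelope) indices are i = 4, i = 3, i = 2, i = 1, i = 0.
Intersections between consecutive envelope lines give the roots: for adjacent envelope indices i < j the intersection is x = (a_i − a_j) / (j − i). Reading off the sorted break points: {-5, -3, -1, 5}.
Verification: at each break x_0, at least two indices attain the minimum of min_i(a_i + i · x_0).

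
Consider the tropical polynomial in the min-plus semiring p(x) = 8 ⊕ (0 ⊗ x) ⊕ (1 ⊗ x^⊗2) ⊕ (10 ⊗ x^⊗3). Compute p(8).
p(8) = 8

A tropical monomial a ⊗ x^⊗i evaluates to a + i · x. Evaluating each term at x = 8:
  Term 0 contributes 8 + 0 · 8 = 8
  Term 1 contributes 0 + 1 · 8 = 8
  Term 2 contributes 1 + 2 · 8 = 17
  Term 3 contributes 10 + 3 · 8 = 34
p(8) = ⊕ of these = min[8, 8, 17, 34] = 8.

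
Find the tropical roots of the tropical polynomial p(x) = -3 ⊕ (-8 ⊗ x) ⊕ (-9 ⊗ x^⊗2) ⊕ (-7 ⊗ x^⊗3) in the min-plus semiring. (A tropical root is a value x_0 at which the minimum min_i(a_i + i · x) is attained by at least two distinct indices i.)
Roots: {-2, 1, 5}

Each tropical root is a break point of the lower envelope of the lines y = a_i + i · x (there are 4 lines, with slopes 0, 1, ..., 3). Only the lines that attain the minimum somewhere contribute to roots; other lines are dominated. Here the surviving (envelope) indices are i = 3, i = 2, i = 1, i = 0.
Intersections between consecutive envelope lines give the roots: for adjacent envelope indices i < j the intersection is x = (a_i − a_j) / (j − i). Reading off the sorted break points: {-2, 1, 5}.
Verification: at each break x_0, at least two indices attain the minimum of min_i(a_i + i · x_0).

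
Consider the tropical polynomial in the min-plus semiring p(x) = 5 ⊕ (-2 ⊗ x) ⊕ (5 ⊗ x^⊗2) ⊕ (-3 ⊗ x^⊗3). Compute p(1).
p(1) = -1

A tropical monomial a ⊗ x^⊗i evaluates to a + i · x. Evaluating each term at x = 1:
  Term 0 contributes 5 + 0 · 1 = 5
  Term 1 contributes -2 + 1 · 1 = -1
  Term 2 contributes 5 + 2 · 1 = 7
  Term 3 contributes -3 + 3 · 1 = 0
p(1) = ⊕ of these = min[5, -1, 7, 0] = -1.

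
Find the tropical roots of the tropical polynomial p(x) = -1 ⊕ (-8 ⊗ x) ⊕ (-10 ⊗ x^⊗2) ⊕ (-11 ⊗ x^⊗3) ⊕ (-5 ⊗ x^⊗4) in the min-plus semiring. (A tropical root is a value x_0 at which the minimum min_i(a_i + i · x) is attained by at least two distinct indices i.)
Roots: {-6, 1, 2, 7}

Each tropical root is a break point of the lower envelope of the lines y = a_i + i · x (there are 5 lines, with slopes 0, 1, ..., 4). Only the lines that attain the minimum somewhere contribute to roots; other lines are dominated. Here the surviving (envelope) indices are i = 4, i = 3, i = 2, i = 1, i = 0.
Intersections between consecutive envelope lines give the roots: for adjacent envelope indices i < j the intersection is x = (a_i − a_j) / (j − i). Reading off the sorted break points: {-6, 1, 2, 7}.
Verification: at each break x_0, at least two indices attain the minimum of min_i(a_i + i · x_0).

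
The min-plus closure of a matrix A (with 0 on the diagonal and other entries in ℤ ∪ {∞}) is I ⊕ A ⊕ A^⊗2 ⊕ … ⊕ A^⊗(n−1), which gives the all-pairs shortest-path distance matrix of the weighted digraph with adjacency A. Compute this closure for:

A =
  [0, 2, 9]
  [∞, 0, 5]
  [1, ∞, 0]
Closure =
  [0, 2, 7]
  [6, 0, 5]
  [1, 3, 0]

This is the Floyd-Warshall all-pairs shortest-path computation. For each intermediate vertex k = 0, 1, …, 2, update dist[i][j] ← min(dist[i][j], dist[i][k] + dist[k][j]). The final matrix gives, for each (i, j), the minimum total weight of any directed path from i to j (possibly empty when i = j).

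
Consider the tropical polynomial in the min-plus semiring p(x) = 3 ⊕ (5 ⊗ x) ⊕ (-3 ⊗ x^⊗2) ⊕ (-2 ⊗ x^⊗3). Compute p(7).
p(7) = 3

A tropical monomial a ⊗ x^⊗i evaluates to a + i · x. Evaluating each term at x = 7:
  Term 0 contributes 3 + 0 · 7 = 3
  Term 1 contributes 5 + 1 · 7 = 12
  Term 2 contributes -3 + 2 · 7 = 11
  Term 3 contributes -2 + 3 · 7 = 19
p(7) = ⊕ of these = min[3, 12, 11, 19] = 3.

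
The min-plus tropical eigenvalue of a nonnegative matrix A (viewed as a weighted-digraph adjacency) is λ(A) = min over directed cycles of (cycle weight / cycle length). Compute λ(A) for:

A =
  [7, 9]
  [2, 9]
λ(A) = 11/2

Enumerate directed cycles and compute their means (weight / length). Sample:
  cycle 0 → 0: weight = 7, length = 1, mean = 7/1 ≈ 7.000
  cycle 1 → 1: weight = 9, length = 1, mean = 9/1 ≈ 9.000
  cycle 0 → 1 → 0: weight = 11, length = 2, mean = 11/2 ≈ 5.500
  cycle 1 → 0 → 1: weight = 11, length = 2, mean = 11/2 ≈ 5.500
Minimum mean = 5.500, attained e.g. along the cycle 0 → 1 → 0 with weight 11 and length 2. So λ(A) = 11/2 = 11/2.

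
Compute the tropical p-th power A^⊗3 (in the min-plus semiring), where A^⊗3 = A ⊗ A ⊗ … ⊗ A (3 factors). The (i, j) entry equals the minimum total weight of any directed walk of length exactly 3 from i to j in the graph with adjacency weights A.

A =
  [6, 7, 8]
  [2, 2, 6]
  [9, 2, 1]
A^⊗3 =
  [11, 11, 10]
  [6, 6, 8]
  [5, 4, 3]

Each entry (A^⊗3)_ij equals the minimum over all length-3 walks i = v_0 → v_1 → … → v_3 = j of Σ_t A[v_t][v_{t+1}]. For example, for (i, j) = (0, 2) we minimise over 9 possible intermediate vertex sequences; the minimum is 10, attained along the walk 0 → 2 → 2 → 2.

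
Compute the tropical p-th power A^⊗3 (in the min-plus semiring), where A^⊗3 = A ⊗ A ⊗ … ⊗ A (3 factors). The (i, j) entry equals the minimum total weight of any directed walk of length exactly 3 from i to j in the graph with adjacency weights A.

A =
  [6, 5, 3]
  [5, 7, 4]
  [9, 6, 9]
A^⊗3 =
  [14, 15, 13]
  [15, 14, 14]
  [17, 16, 14]

Each entry (A^⊗3)_ij equals the minimum over all length-3 walks i = v_0 → v_1 → … → v_3 = j of Σ_t A[v_t][v_{t+1}]. For example, for (i, j) = (0, 2) we minimise over 9 possible intermediate vertex sequences; the minimum is 13, attained along the walk 0 → 1 → 0 → 2.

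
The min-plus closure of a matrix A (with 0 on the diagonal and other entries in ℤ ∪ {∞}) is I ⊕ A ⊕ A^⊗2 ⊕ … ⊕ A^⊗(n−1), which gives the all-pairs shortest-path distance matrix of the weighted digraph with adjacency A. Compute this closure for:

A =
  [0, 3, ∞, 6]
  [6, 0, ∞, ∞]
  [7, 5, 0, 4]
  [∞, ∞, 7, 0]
Closure =
  [0, 3, 13, 6]
  [6, 0, 19, 12]
  [7, 5, 0, 4]
  [14, 12, 7, 0]

This is the Floyd-Warshall all-pairs shortest-path computation. For each intermediate vertex k = 0, 1, …, 3, update dist[i][j] ← min(dist[i][j], dist[i][k] + dist[k][j]). The final matrix gives, for each (i, j), the minimum total weight of any directed path from i to j (possibly empty when i = j).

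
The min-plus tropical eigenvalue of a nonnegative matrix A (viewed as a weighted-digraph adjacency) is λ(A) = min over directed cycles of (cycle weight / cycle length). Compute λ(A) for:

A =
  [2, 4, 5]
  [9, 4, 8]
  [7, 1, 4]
λ(A) = 2

Enumerate directed cycles and compute their means (weight / length). Sample:
  cycle 0 → 0: weight = 2, length = 1, mean = 2/1 ≈ 2.000
  cycle 1 → 1: weight = 4, length = 1, mean = 4/1 ≈ 4.000
  cycle 2 → 2: weight = 4, length = 1, mean = 4/1 ≈ 4.000
  cycle 0 → 1 → 0: weight = 13, length = 2, mean = 13/2 ≈ 6.500
  cycle 0 → 2 → 0: weight = 12, length = 2, mean = 12/2 ≈ 6.000
  cycle 1 → 0 → 1: weight = 13, length = 2, mean = 13/2 ≈ 6.500
Minimum mean = 2.000, attained e.g. along the cycle 0 → 0 with weight 2 and length 1. So λ(A) = 2/1 = 2.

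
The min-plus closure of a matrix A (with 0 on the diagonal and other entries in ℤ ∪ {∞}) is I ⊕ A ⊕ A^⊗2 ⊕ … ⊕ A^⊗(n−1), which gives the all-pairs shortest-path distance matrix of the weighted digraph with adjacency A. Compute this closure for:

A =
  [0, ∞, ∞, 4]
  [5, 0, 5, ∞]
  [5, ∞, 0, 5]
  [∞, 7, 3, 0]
Closure =
  [0, 11, 7, 4]
  [5, 0, 5, 9]
  [5, 12, 0, 5]
  [8, 7, 3, 0]

This is the Floyd-Warshall all-pairs shortest-path computation. For each intermediate vertex k = 0, 1, …, 3, update dist[i][j] ← min(dist[i][j], dist[i][k] + dist[k][j]). The final matrix gives, for each (i, j), the minimum total weight of any directed path from i to j (possibly empty when i = j).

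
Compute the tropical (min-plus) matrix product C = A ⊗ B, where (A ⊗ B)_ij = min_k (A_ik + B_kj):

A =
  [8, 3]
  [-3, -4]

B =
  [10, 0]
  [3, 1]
A ⊗ B =
  [6, 4]
  [-1, -3]

Apply the min-plus product entry-by-entry:
  C[0][0] = min over k of (A[0][0] + B[0][0] = 8 + 10 = 18, A[0][1] + B[1][0] = 3 + 3 = 6) = 6 (attained at k = 1)
  C[0][1] = min over k of (A[0][0] + B[0][1] = 8 + 0 = 8, A[0][1] + B[1][1] = 3 + 1 = 4) = 4 (attained at k = 1)
  C[1][0] = min over k of (A[1][0] + B[0][0] = -3 + 10 = 7, A[1][1] + B[1][0] = -4 + 3 = -1) = -1 (attained at k = 1)
  C[1][1] = min over k of (A[1][0] + B[0][1] = -3 + 0 = -3, A[1][1] + B[1][1] = -4 + 1 = -3) = -3 (attained at k = 0)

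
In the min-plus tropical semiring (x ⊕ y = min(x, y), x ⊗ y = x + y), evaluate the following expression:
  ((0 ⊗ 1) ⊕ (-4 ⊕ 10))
((0 ⊗ 1) ⊕ (-4 ⊕ 10)) = -4

Expand innermost to outermost. Recall ⊕ takes the minimum of its arguments and ⊗ takes their sum. Working out the expression ((0 ⊗ 1) ⊕ (-4 ⊕ 10)) gives -4.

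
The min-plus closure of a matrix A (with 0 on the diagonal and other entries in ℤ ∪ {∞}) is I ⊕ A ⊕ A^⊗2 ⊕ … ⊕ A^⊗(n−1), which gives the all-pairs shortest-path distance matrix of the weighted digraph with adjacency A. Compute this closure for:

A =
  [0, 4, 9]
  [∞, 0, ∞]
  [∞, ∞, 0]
Closure =
  [0, 4, 9]
  [∞, 0, ∞]
  [∞, ∞, 0]

This is the Floyd-Warshall all-pairs shortest-path computation. For each intermediate vertex k = 0, 1, …, 2, update dist[i][j] ← min(dist[i][j], dist[i][k] + dist[k][j]). The final matrix gives, for each (i, j), the minimum total weight of any directed path from i to j (possibly empty when i = j).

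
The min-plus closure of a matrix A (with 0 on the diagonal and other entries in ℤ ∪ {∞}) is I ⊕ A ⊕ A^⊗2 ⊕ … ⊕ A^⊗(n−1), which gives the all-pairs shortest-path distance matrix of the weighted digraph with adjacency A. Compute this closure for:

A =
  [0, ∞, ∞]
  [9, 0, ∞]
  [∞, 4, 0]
Closure =
  [0, ∞, ∞]
  [9, 0, ∞]
  [13, 4, 0]

This is the Floyd-Warshall all-pairs shortest-path computation. For each intermediate vertex k = 0, 1, …, 2, update dist[i][j] ← min(dist[i][j], dist[i][k] + dist[k][j]). The final matrix gives, for each (i, j), the minimum total weight of any directed path from i to j (possibly empty when i = j).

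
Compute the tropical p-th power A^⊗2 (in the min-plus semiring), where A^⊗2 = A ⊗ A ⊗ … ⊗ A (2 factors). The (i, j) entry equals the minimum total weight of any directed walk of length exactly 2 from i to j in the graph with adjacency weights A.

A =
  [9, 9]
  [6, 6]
A^⊗2 =
  [15, 15]
  [12, 12]

Each entry (A^⊗2)_ij equals the minimum over all length-2 walks i = v_0 → v_1 → … → v_2 = j of Σ_t A[v_t][v_{t+1}]. For example, for (i, j) = (0, 1) we minimise over 2 possible intermediate vertex sequences; the minimum is 15, attained along the walk 0 → 1 → 1.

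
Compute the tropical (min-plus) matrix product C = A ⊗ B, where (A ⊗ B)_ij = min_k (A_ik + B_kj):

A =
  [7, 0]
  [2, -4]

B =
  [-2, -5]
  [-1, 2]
A ⊗ B =
  [-1, 2]
  [-5, -3]

Apply the min-plus product entry-by-entry:
  C[0][0] = min over k of (A[0][0] + B[0][0] = 7 + -2 = 5, A[0][1] + B[1][0] = 0 + -1 = -1) = -1 (attained at k = 1)
  C[0][1] = min over k of (A[0][0] + B[0][1] = 7 + -5 = 2, A[0][1] + B[1][1] = 0 + 2 = 2) = 2 (attained at k = 0)
  C[1][0] = min over k of (A[1][0] + B[0][0] = 2 + -2 = 0, A[1][1] + B[1][0] = -4 + -1 = -5) = -5 (attained at k = 1)
  C[1][1] = min over k of (A[1][0] + B[0][1] = 2 + -5 = -3, A[1][1] + B[1][1] = -4 + 2 = -2) = -3 (attained at k = 0)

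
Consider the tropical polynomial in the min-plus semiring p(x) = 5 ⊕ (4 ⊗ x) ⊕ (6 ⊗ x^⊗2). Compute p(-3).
p(-3) = 0

A tropical monomial a ⊗ x^⊗i evaluates to a + i · x. Evaluating each term at x = -3:
  Term 0 contributes 5 + 0 · -3 = 5
  Term 1 contributes 4 + 1 · -3 = 1
  Term 2 contributes 6 + 2 · -3 = 0
p(-3) = ⊕ of these = min[5, 1, 0] = 0.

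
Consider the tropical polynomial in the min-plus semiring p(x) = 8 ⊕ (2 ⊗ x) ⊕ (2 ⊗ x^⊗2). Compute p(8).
p(8) = 8

A tropical monomial a ⊗ x^⊗i evaluates to a + i · x. Evaluating each term at x = 8:
  Term 0 contributes 8 + 0 · 8 = 8
  Term 1 contributes 2 + 1 · 8 = 10
  Term 2 contributes 2 + 2 · 8 = 18
p(8) = ⊕ of these = min[8, 10, 18] = 8.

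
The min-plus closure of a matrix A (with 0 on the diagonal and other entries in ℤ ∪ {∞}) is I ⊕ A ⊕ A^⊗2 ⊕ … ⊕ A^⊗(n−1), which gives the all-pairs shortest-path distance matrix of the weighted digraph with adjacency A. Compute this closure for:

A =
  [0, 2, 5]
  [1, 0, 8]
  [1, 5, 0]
Closure =
  [0, 2, 5]
  [1, 0, 6]
  [1, 3, 0]

This is the Floyd-Warshall all-pairs shortest-path computation. For each intermediate vertex k = 0, 1, …, 2, update dist[i][j] ← min(dist[i][j], dist[i][k] + dist[k][j]). The final matrix gives, for each (i, j), the minimum total weight of any directed path from i to j (possibly empty when i = j).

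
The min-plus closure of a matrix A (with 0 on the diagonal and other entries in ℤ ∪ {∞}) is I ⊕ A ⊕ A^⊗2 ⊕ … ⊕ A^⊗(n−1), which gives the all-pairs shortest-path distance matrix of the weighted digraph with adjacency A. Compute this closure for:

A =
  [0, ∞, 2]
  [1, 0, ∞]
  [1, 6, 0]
Closure =
  [0, 8, 2]
  [1, 0, 3]
  [1, 6, 0]

This is the Floyd-Warshall all-pairs shortest-path computation. For each intermediate vertex k = 0, 1, …, 2, update dist[i][j] ← min(dist[i][j], dist[i][k] + dist[k][j]). The final matrix gives, for each (i, j), the minimum total weight of any directed path from i to j (possibly empty when i = j).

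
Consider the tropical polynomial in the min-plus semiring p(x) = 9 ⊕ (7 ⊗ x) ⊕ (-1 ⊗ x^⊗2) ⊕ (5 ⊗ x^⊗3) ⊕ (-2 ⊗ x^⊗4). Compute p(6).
p(6) = 9

A tropical monomial a ⊗ x^⊗i evaluates to a + i · x. Evaluating each term at x = 6:
  Term 0 contributes 9 + 0 · 6 = 9
  Term 1 contributes 7 + 1 · 6 = 13
  Term 2 contributes -1 + 2 · 6 = 11
  Term 3 contributes 5 + 3 · 6 = 23
  Term 4 contributes -2 + 4 · 6 = 22
p(6) = ⊕ of these = min[9, 13, 11, 23, 22] = 9.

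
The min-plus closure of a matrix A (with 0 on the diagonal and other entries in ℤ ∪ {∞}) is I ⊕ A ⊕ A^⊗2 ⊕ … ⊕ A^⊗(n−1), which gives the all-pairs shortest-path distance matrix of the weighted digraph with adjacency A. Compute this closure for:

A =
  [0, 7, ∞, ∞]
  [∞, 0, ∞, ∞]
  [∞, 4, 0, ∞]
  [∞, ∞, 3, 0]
Closure =
  [0, 7, ∞, ∞]
  [∞, 0, ∞, ∞]
  [∞, 4, 0, ∞]
  [∞, 7, 3, 0]

This is the Floyd-Warshall all-pairs shortest-path computation. For each intermediate vertex k = 0, 1, …, 3, update dist[i][j] ← min(dist[i][j], dist[i][k] + dist[k][j]). The final matrix gives, for each (i, j), the minimum total weight of any directed path from i to j (possibly empty when i = j).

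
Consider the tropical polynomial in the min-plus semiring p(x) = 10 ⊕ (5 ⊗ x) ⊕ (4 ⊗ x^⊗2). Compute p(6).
p(6) = 10

A tropical monomial a ⊗ x^⊗i evaluates to a + i · x. Evaluating each term at x = 6:
  Term 0 contributes 10 + 0 · 6 = 10
  Term 1 contributes 5 + 1 · 6 = 11
  Term 2 contributes 4 + 2 · 6 = 16
p(6) = ⊕ of these = min[10, 11, 16] = 10.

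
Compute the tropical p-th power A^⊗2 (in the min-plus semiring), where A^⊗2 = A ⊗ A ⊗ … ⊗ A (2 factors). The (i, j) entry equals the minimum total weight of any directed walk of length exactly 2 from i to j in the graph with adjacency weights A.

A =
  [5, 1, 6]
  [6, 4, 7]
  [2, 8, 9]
A^⊗2 =
  [7, 5, 8]
  [9, 7, 11]
  [7, 3, 8]

Each entry (A^⊗2)_ij equals the minimum over all length-2 walks i = v_0 → v_1 → … → v_2 = j of Σ_t A[v_t][v_{t+1}]. For example, for (i, j) = (0, 2) we minimise over 3 possible intermediate vertex sequences; the minimum is 8, attained along the walk 0 → 1 → 2.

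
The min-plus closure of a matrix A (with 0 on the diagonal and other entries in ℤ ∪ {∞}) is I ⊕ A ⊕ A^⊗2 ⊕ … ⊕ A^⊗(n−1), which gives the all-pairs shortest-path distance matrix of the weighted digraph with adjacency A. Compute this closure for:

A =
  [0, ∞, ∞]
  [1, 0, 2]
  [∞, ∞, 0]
Closure =
  [0, ∞, ∞]
  [1, 0, 2]
  [∞, ∞, 0]

This is the Floyd-Warshall all-pairs shortest-path computation. For each intermediate vertex k = 0, 1, …, 2, update dist[i][j] ← min(dist[i][j], dist[i][k] + dist[k][j]). The final matrix gives, for each (i, j), the minimum total weight of any directed path from i to j (possibly empty when i = j).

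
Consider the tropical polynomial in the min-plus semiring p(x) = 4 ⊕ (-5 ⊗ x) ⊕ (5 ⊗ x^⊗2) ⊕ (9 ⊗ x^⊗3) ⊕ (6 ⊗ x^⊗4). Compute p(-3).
p(-3) = -8

A tropical monomial a ⊗ x^⊗i evaluates to a + i · x. Evaluating each term at x = -3:
  Term 0 contributes 4 + 0 · -3 = 4
  Term 1 contributes -5 + 1 · -3 = -8
  Term 2 contributes 5 + 2 · -3 = -1
  Term 3 contributes 9 + 3 · -3 = 0
  Term 4 contributes 6 + 4 · -3 = -6
p(-3) = ⊕ of these = min[4, -8, -1, 0, -6] = -8.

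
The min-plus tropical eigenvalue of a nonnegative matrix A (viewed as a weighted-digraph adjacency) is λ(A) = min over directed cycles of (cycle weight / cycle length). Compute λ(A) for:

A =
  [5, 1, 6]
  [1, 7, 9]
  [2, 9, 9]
λ(A) = 1

Enumerate directed cycles and compute their means (weight / length). Sample:
  cycle 0 → 0: weight = 5, length = 1, mean = 5/1 ≈ 5.000
  cycle 1 → 1: weight = 7, length = 1, mean = 7/1 ≈ 7.000
  cycle 2 → 2: weight = 9, length = 1, mean = 9/1 ≈ 9.000
  cycle 0 → 1 → 0: weight = 2, length = 2, mean = 2/2 ≈ 1.000
  cycle 0 → 2 → 0: weight = 8, length = 2, mean = 8/2 ≈ 4.000
  cycle 1 → 0 → 1: weight = 2, length = 2, mean = 2/2 ≈ 1.000
Minimum mean = 1.000, attained e.g. along the cycle 0 → 1 → 0 with weight 2 and length 2. So λ(A) = 2/2 = 1.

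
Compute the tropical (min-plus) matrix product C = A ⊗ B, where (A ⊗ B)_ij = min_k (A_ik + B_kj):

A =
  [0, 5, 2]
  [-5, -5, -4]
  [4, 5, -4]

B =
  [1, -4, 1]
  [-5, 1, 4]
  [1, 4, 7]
A ⊗ B =
  [0, -4, 1]
  [-10, -9, -4]
  [-3, 0, 3]

Apply the min-plus product entry-by-entry:
  C[0][0] = min over k of (A[0][0] + B[0][0] = 0 + 1 = 1, A[0][1] + B[1][0] = 5 + -5 = 0, A[0][2] + B[2][0] = 2 + 1 = 3) = 0 (attained at k = 1)
  C[0][1] = min over k of (A[0][0] + B[0][1] = 0 + -4 = -4, A[0][1] + B[1][1] = 5 + 1 = 6, A[0][2] + B[2][1] = 2 + 4 = 6) = -4 (attained at k = 0)
  C[0][2] = min over k of (A[0][0] + B[0][2] = 0 + 1 = 1, A[0][1] + B[1][2] = 5 + 4 = 9, A[0][2] + B[2][2] = 2 + 7 = 9) = 1 (attained at k = 0)
  C[1][0] = min over k of (A[1][0] + B[0][0] = -5 + 1 = -4, A[1][1] + B[1][0] = -5 + -5 = -10, A[1][2] + B[2][0] = -4 + 1 = -3) = -10 (attained at k = 1)
  C[1][1] = min over k of (A[1][0] + B[0][1] = -5 + -4 = -9, A[1][1] + B[1][1] = -5 + 1 = -4, A[1][2] + B[2][1] = -4 + 4 = 0) = -9 (attained at k = 0)
  C[1][2] = min over k of (A[1][0] + B[0][2] = -5 + 1 = -4, A[1][1] + B[1][2] = -5 + 4 = -1, A[1][2] + B[2][2] = -4 + 7 = 3) = -4 (attained at k = 0)
  C[2][0] = min over k of (A[2][0] + B[0][0] = 4 + 1 = 5, A[2][1] + B[1][0] = 5 + -5 = 0, A[2][2] + B[2][0] = -4 + 1 = -3) = -3 (attained at k = 2)
  C[2][1] = min over k of (A[2][0] + B[0][1] = 4 + -4 = 0, A[2][1] + B[1][1] = 5 + 1 = 6, A[2][2] + B[2][1] = -4 + 4 = 0) = 0 (attained at k = 0)
  C[2][2] = min over k of (A[2][0] + B[0][2] = 4 + 1 = 5, A[2][1] + B[1][2] = 5 + 4 = 9, A[2][2] + B[2][2] = -4 + 7 = 3) = 3 (attained at k = 2)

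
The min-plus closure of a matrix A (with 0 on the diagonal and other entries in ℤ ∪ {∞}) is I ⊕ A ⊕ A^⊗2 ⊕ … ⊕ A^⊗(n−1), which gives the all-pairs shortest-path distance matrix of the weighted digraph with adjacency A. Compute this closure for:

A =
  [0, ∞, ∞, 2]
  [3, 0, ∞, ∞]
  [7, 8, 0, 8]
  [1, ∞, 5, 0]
Closure =
  [0, 15, 7, 2]
  [3, 0, 10, 5]
  [7, 8, 0, 8]
  [1, 13, 5, 0]

This is the Floyd-Warshall all-pairs shortest-path computation. For each intermediate vertex k = 0, 1, …, 3, update dist[i][j] ← min(dist[i][j], dist[i][k] + dist[k][j]). The final matrix gives, for each (i, j), the minimum total weight of any directed path from i to j (possibly empty when i = j).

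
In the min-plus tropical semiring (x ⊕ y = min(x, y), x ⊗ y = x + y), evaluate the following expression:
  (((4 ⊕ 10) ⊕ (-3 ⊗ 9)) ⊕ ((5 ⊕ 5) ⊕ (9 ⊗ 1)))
(((4 ⊕ 10) ⊕ (-3 ⊗ 9)) ⊕ ((5 ⊕ 5) ⊕ (9 ⊗ 1))) = 4

Expand innermost to outermost. Recall ⊕ takes the minimum of its arguments and ⊗ takes their sum. Working out the expression (((4 ⊕ 10) ⊕ (-3 ⊗ 9)) ⊕ ((5 ⊕ 5) ⊕ (9 ⊗ 1))) gives 4.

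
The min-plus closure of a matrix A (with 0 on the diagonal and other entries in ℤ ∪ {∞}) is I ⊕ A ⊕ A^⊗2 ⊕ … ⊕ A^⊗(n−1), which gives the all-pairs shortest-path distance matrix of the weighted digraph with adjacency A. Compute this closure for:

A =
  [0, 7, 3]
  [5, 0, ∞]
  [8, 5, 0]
Closure =
  [0, 7, 3]
  [5, 0, 8]
  [8, 5, 0]

This is the Floyd-Warshall all-pairs shortest-path computation. For each intermediate vertex k = 0, 1, …, 2, update dist[i][j] ← min(dist[i][j], dist[i][k] + dist[k][j]). The final matrix gives, for each (i, j), the minimum total weight of any directed path from i to j (possibly empty when i = j).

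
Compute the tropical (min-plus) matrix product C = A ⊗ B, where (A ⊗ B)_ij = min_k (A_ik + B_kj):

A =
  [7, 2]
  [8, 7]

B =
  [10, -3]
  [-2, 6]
A ⊗ B =
  [0, 4]
  [5, 5]

Apply the min-plus product entry-by-entry:
  C[0][0] = min over k of (A[0][0] + B[0][0] = 7 + 10 = 17, A[0][1] + B[1][0] = 2 + -2 = 0) = 0 (attained at k = 1)
  C[0][1] = min over k of (A[0][0] + B[0][1] = 7 + -3 = 4, A[0][1] + B[1][1] = 2 + 6 = 8) = 4 (attained at k = 0)
  C[1][0] = min over k of (A[1][0] + B[0][0] = 8 + 10 = 18, A[1][1] + B[1][0] = 7 + -2 = 5) = 5 (attained at k = 1)
  C[1][1] = min over k of (A[1][0] + B[0][1] = 8 + -3 = 5, A[1][1] + B[1][1] = 7 + 6 = 13) = 5 (attained at k = 0)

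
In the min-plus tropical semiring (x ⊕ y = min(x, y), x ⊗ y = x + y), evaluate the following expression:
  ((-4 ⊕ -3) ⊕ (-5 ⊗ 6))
((-4 ⊕ -3) ⊕ (-5 ⊗ 6)) = -4

Expand innermost to outermost. Recall ⊕ takes the minimum of its arguments and ⊗ takes their sum. Working out the expression ((-4 ⊕ -3) ⊕ (-5 ⊗ 6)) gives -4.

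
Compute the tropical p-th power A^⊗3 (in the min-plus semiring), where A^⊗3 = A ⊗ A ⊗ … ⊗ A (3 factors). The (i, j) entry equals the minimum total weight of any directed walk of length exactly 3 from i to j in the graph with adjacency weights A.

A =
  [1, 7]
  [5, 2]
A^⊗3 =
  [3, 9]
  [7, 6]

Each entry (A^⊗3)_ij equals the minimum over all length-3 walks i = v_0 → v_1 → … → v_3 = j of Σ_t A[v_t][v_{t+1}]. For example, for (i, j) = (0, 1) we minimise over 4 possible intermediate vertex sequences; the minimum is 9, attained along the walk 0 → 0 → 0 → 1.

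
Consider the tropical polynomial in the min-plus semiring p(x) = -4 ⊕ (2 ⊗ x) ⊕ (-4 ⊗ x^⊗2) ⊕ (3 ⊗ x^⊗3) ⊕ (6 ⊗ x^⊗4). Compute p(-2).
p(-2) = -8

A tropical monomial a ⊗ x^⊗i evaluates to a + i · x. Evaluating each term at x = -2:
  Term 0 contributes -4 + 0 · -2 = -4
  Term 1 contributes 2 + 1 · -2 = 0
  Term 2 contributes -4 + 2 · -2 = -8
  Term 3 contributes 3 + 3 · -2 = -3
  Term 4 contributes 6 + 4 · -2 = -2
p(-2) = ⊕ of these = min[-4, 0, -8, -3, -2] = -8.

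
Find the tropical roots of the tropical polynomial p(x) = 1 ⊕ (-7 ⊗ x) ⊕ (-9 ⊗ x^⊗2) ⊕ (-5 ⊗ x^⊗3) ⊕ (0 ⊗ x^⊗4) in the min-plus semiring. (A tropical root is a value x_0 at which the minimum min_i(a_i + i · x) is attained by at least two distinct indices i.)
Roots: {-5, -4, 2, 8}

Each tropical root is a break point of the lower envelope of the lines y = a_i + i · x (there are 5 lines, with slopes 0, 1, ..., 4). Only the lines that attain the minimum somewhere contribute to roots; other lines are dominated. Here the surviving (envelope) indices are i = 4, i = 3, i = 2, i = 1, i = 0.
Intersections between consecutive envelope lines give the roots: for adjacent envelope indices i < j the intersection is x = (a_i − a_j) / (j − i). Reading off the sorted break points: {-5, -4, 2, 8}.
Verification: at each break x_0, at least two indices attain the minimum of min_i(a_i + i · x_0).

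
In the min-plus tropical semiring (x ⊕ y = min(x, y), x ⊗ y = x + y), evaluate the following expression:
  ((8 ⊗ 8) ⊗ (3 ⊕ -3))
((8 ⊗ 8) ⊗ (3 ⊕ -3)) = 13

Expand innermost to outermost. Recall ⊕ takes the minimum of its arguments and ⊗ takes their sum. Working out the expression ((8 ⊗ 8) ⊗ (3 ⊕ -3)) gives 13.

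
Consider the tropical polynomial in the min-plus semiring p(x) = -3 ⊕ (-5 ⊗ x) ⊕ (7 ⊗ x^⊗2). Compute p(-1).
p(-1) = -6

A tropical monomial a ⊗ x^⊗i evaluates to a + i · x. Evaluating each term at x = -1:
  Term 0 contributes -3 + 0 · -1 = -3
  Term 1 contributes -5 + 1 · -1 = -6
  Term 2 contributes 7 + 2 · -1 = 5
p(-1) = ⊕ of these = min[-3, -6, 5] = -6.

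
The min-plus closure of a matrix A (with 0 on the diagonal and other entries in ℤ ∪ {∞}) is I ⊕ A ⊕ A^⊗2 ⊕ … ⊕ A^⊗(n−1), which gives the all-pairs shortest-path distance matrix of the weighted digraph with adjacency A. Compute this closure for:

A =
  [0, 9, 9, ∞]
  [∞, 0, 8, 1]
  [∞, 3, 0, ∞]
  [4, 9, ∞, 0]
Closure =
  [0, 9, 9, 10]
  [5, 0, 8, 1]
  [8, 3, 0, 4]
  [4, 9, 13, 0]

This is the Floyd-Warshall all-pairs shortest-path computation. For each intermediate vertex k = 0, 1, …, 3, update dist[i][j] ← min(dist[i][j], dist[i][k] + dist[k][j]). The final matrix gives, for each (i, j), the minimum total weight of any directed path from i to j (possibly empty when i = j).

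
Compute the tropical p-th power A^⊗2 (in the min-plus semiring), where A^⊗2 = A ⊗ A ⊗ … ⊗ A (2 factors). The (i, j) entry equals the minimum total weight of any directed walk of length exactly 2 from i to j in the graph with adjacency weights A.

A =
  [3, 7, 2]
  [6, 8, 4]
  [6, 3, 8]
A^⊗2 =
  [6, 5, 5]
  [9, 7, 8]
  [9, 11, 7]

Each entry (A^⊗2)_ij equals the minimum over all length-2 walks i = v_0 → v_1 → … → v_2 = j of Σ_t A[v_t][v_{t+1}]. For example, for (i, j) = (0, 2) we minimise over 3 possible intermediate vertex sequences; the minimum is 5, attained along the walk 0 → 0 → 2.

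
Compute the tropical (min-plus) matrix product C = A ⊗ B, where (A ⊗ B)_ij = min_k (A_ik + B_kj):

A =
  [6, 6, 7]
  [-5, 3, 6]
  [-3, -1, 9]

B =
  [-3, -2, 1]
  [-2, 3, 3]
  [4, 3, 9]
A ⊗ B =
  [3, 4, 7]
  [-8, -7, -4]
  [-6, -5, -2]

Apply the min-plus product entry-by-entry:
  C[0][0] = min over k of (A[0][0] + B[0][0] = 6 + -3 = 3, A[0][1] + B[1][0] = 6 + -2 = 4, A[0][2] + B[2][0] = 7 + 4 = 11) = 3 (attained at k = 0)
  C[0][1] = min over k of (A[0][0] + B[0][1] = 6 + -2 = 4, A[0][1] + B[1][1] = 6 + 3 = 9, A[0][2] + B[2][1] = 7 + 3 = 10) = 4 (attained at k = 0)
  C[0][2] = min over k of (A[0][0] + B[0][2] = 6 + 1 = 7, A[0][1] + B[1][2] = 6 + 3 = 9, A[0][2] + B[2][2] = 7 + 9 = 16) = 7 (attained at k = 0)
  C[1][0] = min over k of (A[1][0] + B[0][0] = -5 + -3 = -8, A[1][1] + B[1][0] = 3 + -2 = 1, A[1][2] + B[2][0] = 6 + 4 = 10) = -8 (attained at k = 0)
  C[1][1] = min over k of (A[1][0] + B[0][1] = -5 + -2 = -7, A[1][1] + B[1][1] = 3 + 3 = 6, A[1][2] + B[2][1] = 6 + 3 = 9) = -7 (attained at k = 0)
  C[1][2] = min over k of (A[1][0] + B[0][2] = -5 + 1 = -4, A[1][1] + B[1][2] = 3 + 3 = 6, A[1][2] + B[2][2] = 6 + 9 = 15) = -4 (attained at k = 0)
  C[2][0] = min over k of (A[2][0] + B[0][0] = -3 + -3 = -6, A[2][1] + B[1][0] = -1 + -2 = -3, A[2][2] + B[2][0] = 9 + 4 = 13) = -6 (attained at k = 0)
  C[2][1] = min over k of (A[2][0] + B[0][1] = -3 + -2 = -5, A[2][1] + B[1][1] = -1 + 3 = 2, A[2][2] + B[2][1] = 9 + 3 = 12) = -5 (attained at k = 0)
  C[2][2] = min over k of (A[2][0] + B[0][2] = -3 + 1 = -2, A[2][1] + B[1][2] = -1 + 3 = 2, A[2][2] + B[2][2] = 9 + 9 = 18) = -2 (attained at k = 0)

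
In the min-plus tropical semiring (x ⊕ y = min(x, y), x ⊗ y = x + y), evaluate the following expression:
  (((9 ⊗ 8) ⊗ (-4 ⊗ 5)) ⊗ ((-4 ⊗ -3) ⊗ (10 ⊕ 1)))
(((9 ⊗ 8) ⊗ (-4 ⊗ 5)) ⊗ ((-4 ⊗ -3) ⊗ (10 ⊕ 1))) = 12

Expand innermost to outermost. Recall ⊕ takes the minimum of its arguments and ⊗ takes their sum. Working out the expression (((9 ⊗ 8) ⊗ (-4 ⊗ 5)) ⊗ ((-4 ⊗ -3) ⊗ (10 ⊕ 1))) gives 12.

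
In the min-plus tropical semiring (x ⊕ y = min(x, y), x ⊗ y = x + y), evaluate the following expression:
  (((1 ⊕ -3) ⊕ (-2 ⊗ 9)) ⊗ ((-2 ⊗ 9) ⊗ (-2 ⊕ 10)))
(((1 ⊕ -3) ⊕ (-2 ⊗ 9)) ⊗ ((-2 ⊗ 9) ⊗ (-2 ⊕ 10))) = 2

Expand innermost to outermost. Recall ⊕ takes the minimum of its arguments and ⊗ takes their sum. Working out the expression (((1 ⊕ -3) ⊕ (-2 ⊗ 9)) ⊗ ((-2 ⊗ 9) ⊗ (-2 ⊕ 10))) gives 2.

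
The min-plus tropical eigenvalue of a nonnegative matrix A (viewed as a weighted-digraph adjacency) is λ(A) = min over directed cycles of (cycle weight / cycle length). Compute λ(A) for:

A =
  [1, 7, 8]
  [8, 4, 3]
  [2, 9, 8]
λ(A) = 1

Enumerate directed cycles and compute their means (weight / length). Sample:
  cycle 0 → 0: weight = 1, length = 1, mean = 1/1 ≈ 1.000
  cycle 1 → 1: weight = 4, length = 1, mean = 4/1 ≈ 4.000
  cycle 2 → 2: weight = 8, length = 1, mean = 8/1 ≈ 8.000
  cycle 0 → 1 → 0: weight = 15, length = 2, mean = 15/2 ≈ 7.500
  cycle 0 → 2 → 0: weight = 10, length = 2, mean = 10/2 ≈ 5.000
  cycle 1 → 0 → 1: weight = 15, length = 2, mean = 15/2 ≈ 7.500
Minimum mean = 1.000, attained e.g. along the cycle 0 → 0 with weight 1 and length 1. So λ(A) = 1/1 = 1.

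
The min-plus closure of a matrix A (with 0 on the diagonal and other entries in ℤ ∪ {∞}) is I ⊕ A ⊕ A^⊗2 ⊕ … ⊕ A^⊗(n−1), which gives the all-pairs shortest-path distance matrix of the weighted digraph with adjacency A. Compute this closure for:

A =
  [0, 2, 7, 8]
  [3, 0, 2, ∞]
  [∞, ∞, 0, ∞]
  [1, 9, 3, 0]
Closure =
  [0, 2, 4, 8]
  [3, 0, 2, 11]
  [∞, ∞, 0, ∞]
  [1, 3, 3, 0]

This is the Floyd-Warshall all-pairs shortest-path computation. For each intermediate vertex k = 0, 1, …, 3, update dist[i][j] ← min(dist[i][j], dist[i][k] + dist[k][j]). The final matrix gives, for each (i, j), the minimum total weight of any directed path from i to j (possibly empty when i = j).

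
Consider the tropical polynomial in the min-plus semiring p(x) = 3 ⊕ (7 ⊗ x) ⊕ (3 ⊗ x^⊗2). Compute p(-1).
p(-1) = 1

A tropical monomial a ⊗ x^⊗i evaluates to a + i · x. Evaluating each term at x = -1:
  Term 0 contributes 3 + 0 · -1 = 3
  Term 1 contributes 7 + 1 · -1 = 6
  Term 2 contributes 3 + 2 · -1 = 1
p(-1) = ⊕ of these = min[3, 6, 1] = 1.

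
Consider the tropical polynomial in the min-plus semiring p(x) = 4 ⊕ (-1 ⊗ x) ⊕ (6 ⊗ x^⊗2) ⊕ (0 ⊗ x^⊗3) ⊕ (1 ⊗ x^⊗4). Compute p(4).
p(4) = 3

A tropical monomial a ⊗ x^⊗i evaluates to a + i · x. Evaluating each term at x = 4:
  Term 0 contributes 4 + 0 · 4 = 4
  Term 1 contributes -1 + 1 · 4 = 3
  Term 2 contributes 6 + 2 · 4 = 14
  Term 3 contributes 0 + 3 · 4 = 12
  Term 4 contributes 1 + 4 · 4 = 17
p(4) = ⊕ of these = min[4, 3, 14, 12, 17] = 3.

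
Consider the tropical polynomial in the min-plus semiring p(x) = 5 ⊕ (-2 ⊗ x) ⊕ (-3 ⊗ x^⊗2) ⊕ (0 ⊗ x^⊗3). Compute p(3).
p(3) = 1

A tropical monomial a ⊗ x^⊗i evaluates to a + i · x. Evaluating each term at x = 3:
  Term 0 contributes 5 + 0 · 3 = 5
  Term 1 contributes -2 + 1 · 3 = 1
  Term 2 contributes -3 + 2 · 3 = 3
  Term 3 contributes 0 + 3 · 3 = 9
p(3) = ⊕ of these = min[5, 1, 3, 9] = 1.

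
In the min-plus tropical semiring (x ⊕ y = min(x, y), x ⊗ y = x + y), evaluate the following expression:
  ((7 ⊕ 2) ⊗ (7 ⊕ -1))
((7 ⊕ 2) ⊗ (7 ⊕ -1)) = 1

Expand innermost to outermost. Recall ⊕ takes the minimum of its arguments and ⊗ takes their sum. Working out the expression ((7 ⊕ 2) ⊗ (7 ⊕ -1)) gives 1.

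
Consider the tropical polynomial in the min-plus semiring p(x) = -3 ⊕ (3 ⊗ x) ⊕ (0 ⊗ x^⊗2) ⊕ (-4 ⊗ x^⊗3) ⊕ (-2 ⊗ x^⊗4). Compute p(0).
p(0) = -4

A tropical monomial a ⊗ x^⊗i evaluates to a + i · x. Evaluating each term at x = 0:
  Term 0 contributes -3 + 0 · 0 = -3
  Term 1 contributes 3 + 1 · 0 = 3
  Term 2 contributes 0 + 2 · 0 = 0
  Term 3 contributes -4 + 3 · 0 = -4
  Term 4 contributes -2 + 4 · 0 = -2
p(0) = ⊕ of these = min[-3, 3, 0, -4, -2] = -4.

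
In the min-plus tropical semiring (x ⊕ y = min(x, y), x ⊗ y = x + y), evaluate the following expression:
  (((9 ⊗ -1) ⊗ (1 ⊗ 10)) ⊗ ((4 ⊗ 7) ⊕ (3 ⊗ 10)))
(((9 ⊗ -1) ⊗ (1 ⊗ 10)) ⊗ ((4 ⊗ 7) ⊕ (3 ⊗ 10))) = 30

Expand innermost to outermost. Recall ⊕ takes the minimum of its arguments and ⊗ takes their sum. Working out the expression (((9 ⊗ -1) ⊗ (1 ⊗ 10)) ⊗ ((4 ⊗ 7) ⊕ (3 ⊗ 10))) gives 30.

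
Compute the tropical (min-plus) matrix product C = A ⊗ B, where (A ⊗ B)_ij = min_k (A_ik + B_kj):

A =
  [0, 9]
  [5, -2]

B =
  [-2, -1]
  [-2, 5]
A ⊗ B =
  [-2, -1]
  [-4, 3]

Apply the min-plus product entry-by-entry:
  C[0][0] = min over k of (A[0][0] + B[0][0] = 0 + -2 = -2, A[0][1] + B[1][0] = 9 + -2 = 7) = -2 (attained at k = 0)
  C[0][1] = min over k of (A[0][0] + B[0][1] = 0 + -1 = -1, A[0][1] + B[1][1] = 9 + 5 = 14) = -1 (attained at k = 0)
  C[1][0] = min over k of (A[1][0] + B[0][0] = 5 + -2 = 3, A[1][1] + B[1][0] = -2 + -2 = -4) = -4 (attained at k = 1)
  C[1][1] = min over k of (A[1][0] + B[0][1] = 5 + -1 = 4, A[1][1] + B[1][1] = -2 + 5 = 3) = 3 (attained at k = 1)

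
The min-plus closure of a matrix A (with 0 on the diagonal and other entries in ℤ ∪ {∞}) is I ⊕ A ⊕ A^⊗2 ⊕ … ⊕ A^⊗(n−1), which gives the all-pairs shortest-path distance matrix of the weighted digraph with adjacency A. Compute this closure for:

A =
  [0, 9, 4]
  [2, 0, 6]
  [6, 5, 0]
Closure =
  [0, 9, 4]
  [2, 0, 6]
  [6, 5, 0]

This is the Floyd-Warshall all-pairs shortest-path computation. For each intermediate vertex k = 0, 1, …, 2, update dist[i][j] ← min(dist[i][j], dist[i][k] + dist[k][j]). The final matrix gives, for each (i, j), the minimum total weight of any directed path from i to j (possibly empty when i = j).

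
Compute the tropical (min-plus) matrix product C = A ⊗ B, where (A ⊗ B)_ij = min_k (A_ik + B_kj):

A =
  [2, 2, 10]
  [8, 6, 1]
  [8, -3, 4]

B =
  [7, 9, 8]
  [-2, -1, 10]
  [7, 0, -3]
A ⊗ B =
  [0, 1, 7]
  [4, 1, -2]
  [-5, -4, 1]

Apply the min-plus product entry-by-entry:
  C[0][0] = min over k of (A[0][0] + B[0][0] = 2 + 7 = 9, A[0][1] + B[1][0] = 2 + -2 = 0, A[0][2] + B[2][0] = 10 + 7 = 17) = 0 (attained at k = 1)
  C[0][1] = min over k of (A[0][0] + B[0][1] = 2 + 9 = 11, A[0][1] + B[1][1] = 2 + -1 = 1, A[0][2] + B[2][1] = 10 + 0 = 10) = 1 (attained at k = 1)
  C[0][2] = min over k of (A[0][0] + B[0][2] = 2 + 8 = 10, A[0][1] + B[1][2] = 2 + 10 = 12, A[0][2] + B[2][2] = 10 + -3 = 7) = 7 (attained at k = 2)
  C[1][0] = min over k of (A[1][0] + B[0][0] = 8 + 7 = 15, A[1][1] + B[1][0] = 6 + -2 = 4, A[1][2] + B[2][0] = 1 + 7 = 8) = 4 (attained at k = 1)
  C[1][1] = min over k of (A[1][0] + B[0][1] = 8 + 9 = 17, A[1][1] + B[1][1] = 6 + -1 = 5, A[1][2] + B[2][1] = 1 + 0 = 1) = 1 (attained at k = 2)
  C[1][2] = min over k of (A[1][0] + B[0][2] = 8 + 8 = 16, A[1][1] + B[1][2] = 6 + 10 = 16, A[1][2] + B[2][2] = 1 + -3 = -2) = -2 (attained at k = 2)
  C[2][0] = min over k of (A[2][0] + B[0][0] = 8 + 7 = 15, A[2][1] + B[1][0] = -3 + -2 = -5, A[2][2] + B[2][0] = 4 + 7 = 11) = -5 (attained at k = 1)
  C[2][1] = min over k of (A[2][0] + B[0][1] = 8 + 9 = 17, A[2][1] + B[1][1] = -3 + -1 = -4, A[2][2] + B[2][1] = 4 + 0 = 4) = -4 (attained at k = 1)
  C[2][2] = min over k of (A[2][0] + B[0][2] = 8 + 8 = 16, A[2][1] + B[1][2] = -3 + 10 = 7, A[2][2] + B[2][2] = 4 + -3 = 1) = 1 (attained at k = 2)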